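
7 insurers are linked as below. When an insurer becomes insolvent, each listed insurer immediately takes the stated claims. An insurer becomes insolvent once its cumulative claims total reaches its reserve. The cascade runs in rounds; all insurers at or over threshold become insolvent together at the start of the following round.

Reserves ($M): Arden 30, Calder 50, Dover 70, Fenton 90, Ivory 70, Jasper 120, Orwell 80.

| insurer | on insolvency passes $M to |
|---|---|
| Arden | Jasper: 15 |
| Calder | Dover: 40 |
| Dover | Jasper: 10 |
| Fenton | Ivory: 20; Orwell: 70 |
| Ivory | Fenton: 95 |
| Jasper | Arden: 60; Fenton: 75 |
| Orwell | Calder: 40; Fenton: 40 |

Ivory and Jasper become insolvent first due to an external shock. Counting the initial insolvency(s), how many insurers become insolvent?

4

Round 1 — Ivory, Jasper become insolvent (initial).
  Arden: +60 → 60 ≥ 30
  Fenton: +95+75 → 170 ≥ 90
Round 2 — Arden, Fenton become insolvent.
  Orwell: +70 → 70 < 80
No further insolvencies.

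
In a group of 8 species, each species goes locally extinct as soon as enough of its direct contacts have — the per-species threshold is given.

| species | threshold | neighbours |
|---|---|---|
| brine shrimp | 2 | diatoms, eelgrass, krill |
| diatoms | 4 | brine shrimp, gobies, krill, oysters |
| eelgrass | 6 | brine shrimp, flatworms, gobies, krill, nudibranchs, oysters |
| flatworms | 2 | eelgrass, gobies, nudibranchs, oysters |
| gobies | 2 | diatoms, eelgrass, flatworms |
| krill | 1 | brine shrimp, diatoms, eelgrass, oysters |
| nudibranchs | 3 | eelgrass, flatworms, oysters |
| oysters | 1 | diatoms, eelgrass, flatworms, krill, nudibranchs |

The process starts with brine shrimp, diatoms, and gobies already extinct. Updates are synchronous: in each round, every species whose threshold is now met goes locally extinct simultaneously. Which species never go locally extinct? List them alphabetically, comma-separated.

Round 1 — brine shrimp, diatoms, gobies go locally extinct (initial).
Round 2 — checking thresholds:
  eelgrass: 2 of 6 neighbours < 6, below threshold.
  flatworms: 1 of 4 neighbours < 2, below threshold.
  krill: 2 of 4 neighbours ≥ 1, goes locally extinct.
  oysters: 1 of 5 neighbours ≥ 1, goes locally extinct.
Round 3 — checking thresholds:
  eelgrass: 4 of 6 neighbours < 6, below threshold.
  flatworms: 2 of 4 neighbours ≥ 2, goes locally extinct.
  nudibranchs: 1 of 3 neighbours < 3, below threshold.
Round 4 — no new extinctions; cascade stops.

eelgrass, nudibranchs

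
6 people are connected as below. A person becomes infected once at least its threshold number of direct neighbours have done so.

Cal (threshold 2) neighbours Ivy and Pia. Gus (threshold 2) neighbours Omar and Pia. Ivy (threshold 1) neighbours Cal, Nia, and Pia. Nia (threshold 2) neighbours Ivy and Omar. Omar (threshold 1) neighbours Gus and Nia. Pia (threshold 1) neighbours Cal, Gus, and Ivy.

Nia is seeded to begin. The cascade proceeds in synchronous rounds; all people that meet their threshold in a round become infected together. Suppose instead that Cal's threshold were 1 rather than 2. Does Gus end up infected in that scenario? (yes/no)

With Cal's threshold at 1:
Round 1 — Nia becomes infected (initial).
Round 2 — checking thresholds:
  Ivy: 1 of 3 neighbours ≥ 1, becomes infected.
  Omar: 1 of 2 neighbours ≥ 1, becomes infected.
Round 3 — checking thresholds:
  Cal: 1 of 2 neighbours ≥ 1, becomes infected.
  Gus: 1 of 2 neighbours < 2, below threshold.
  Pia: 1 of 3 neighbours ≥ 1, becomes infected.
Round 4 — checking thresholds:
  Gus: 2 of 2 neighbours ≥ 2, becomes infected.
Round 5 — no new infections; cascade stops.

yes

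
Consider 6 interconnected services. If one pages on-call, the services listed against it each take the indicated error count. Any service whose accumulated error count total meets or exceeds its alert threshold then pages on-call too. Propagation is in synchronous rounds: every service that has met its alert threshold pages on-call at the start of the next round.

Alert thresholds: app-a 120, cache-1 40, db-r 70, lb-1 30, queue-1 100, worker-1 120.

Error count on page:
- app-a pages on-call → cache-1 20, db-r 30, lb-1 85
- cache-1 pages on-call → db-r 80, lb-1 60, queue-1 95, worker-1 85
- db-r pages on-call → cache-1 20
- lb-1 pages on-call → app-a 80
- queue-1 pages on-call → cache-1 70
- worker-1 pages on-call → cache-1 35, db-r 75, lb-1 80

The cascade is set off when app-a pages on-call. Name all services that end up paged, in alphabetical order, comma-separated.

app-a, lb-1

Round 1 — app-a pages on-call (initial).
  cache-1: +20 → 20 < 40
  db-r: +30 → 30 < 70
  lb-1: +85 → 85 ≥ 30
Round 2 — lb-1 pages on-call.
No further pages.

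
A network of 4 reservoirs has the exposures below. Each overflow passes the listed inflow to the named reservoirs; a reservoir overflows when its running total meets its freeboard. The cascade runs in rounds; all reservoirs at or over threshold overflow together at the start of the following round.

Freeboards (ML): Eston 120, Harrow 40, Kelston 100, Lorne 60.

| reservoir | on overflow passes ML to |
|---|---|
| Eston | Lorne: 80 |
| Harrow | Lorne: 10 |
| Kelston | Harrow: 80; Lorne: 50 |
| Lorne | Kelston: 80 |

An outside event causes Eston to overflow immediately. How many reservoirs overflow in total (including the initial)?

2

Round 1 — Eston overflows (initial).
  Lorne: +80 → 80 ≥ 60
Round 2 — Lorne overflows.
  Kelston: +80 → 80 < 100
No further overflows.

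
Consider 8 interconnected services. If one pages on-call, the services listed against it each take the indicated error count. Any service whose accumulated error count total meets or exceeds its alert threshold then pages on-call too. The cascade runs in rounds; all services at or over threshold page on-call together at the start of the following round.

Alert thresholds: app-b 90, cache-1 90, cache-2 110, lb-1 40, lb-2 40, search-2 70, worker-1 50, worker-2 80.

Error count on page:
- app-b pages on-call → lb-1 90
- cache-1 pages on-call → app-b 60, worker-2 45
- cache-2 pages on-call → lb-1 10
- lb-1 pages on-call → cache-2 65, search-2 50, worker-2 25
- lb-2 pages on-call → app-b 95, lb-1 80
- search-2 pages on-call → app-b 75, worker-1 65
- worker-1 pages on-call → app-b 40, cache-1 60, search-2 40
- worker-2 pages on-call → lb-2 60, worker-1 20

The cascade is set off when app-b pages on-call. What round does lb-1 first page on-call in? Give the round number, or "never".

Round 1 — app-b pages on-call (initial).
  lb-1: +90 → 90 ≥ 40
Round 2 — lb-1 pages on-call.
  cache-2: +65 → 65 < 110
  search-2: +50 → 50 < 70
  worker-2: +25 → 25 < 80
No further pages.

2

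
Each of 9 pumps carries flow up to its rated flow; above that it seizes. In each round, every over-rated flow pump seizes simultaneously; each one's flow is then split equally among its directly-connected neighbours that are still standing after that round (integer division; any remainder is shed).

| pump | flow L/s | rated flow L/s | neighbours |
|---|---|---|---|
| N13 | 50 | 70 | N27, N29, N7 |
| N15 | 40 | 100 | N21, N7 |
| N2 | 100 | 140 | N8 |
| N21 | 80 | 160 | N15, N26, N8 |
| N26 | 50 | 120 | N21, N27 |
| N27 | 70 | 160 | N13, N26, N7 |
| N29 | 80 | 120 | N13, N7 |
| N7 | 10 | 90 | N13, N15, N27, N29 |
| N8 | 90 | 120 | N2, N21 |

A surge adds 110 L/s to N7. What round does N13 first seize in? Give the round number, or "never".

2

Round 1 — N7 at 120 > 90. N7 seizes.
  N7 sheds 120 L/s to N13, N15, N27, N29: 30 each.
    N13: 50+30 = 80 > 70
    N15: 40+30 = 70 ≤ 100
    N27: 70+30 = 100 ≤ 160
    N29: 80+30 = 110 ≤ 120
Round 2 — N13 seizes.
  N13 sheds 80 L/s to N27, N29: 40 each.
    N27: 100+40 = 140 ≤ 160
    N29: 110+40 = 150 > 120
Round 3 — N29 seizes.
  N29 sheds 150 L/s: no online neighbours, lost.
No further seizures.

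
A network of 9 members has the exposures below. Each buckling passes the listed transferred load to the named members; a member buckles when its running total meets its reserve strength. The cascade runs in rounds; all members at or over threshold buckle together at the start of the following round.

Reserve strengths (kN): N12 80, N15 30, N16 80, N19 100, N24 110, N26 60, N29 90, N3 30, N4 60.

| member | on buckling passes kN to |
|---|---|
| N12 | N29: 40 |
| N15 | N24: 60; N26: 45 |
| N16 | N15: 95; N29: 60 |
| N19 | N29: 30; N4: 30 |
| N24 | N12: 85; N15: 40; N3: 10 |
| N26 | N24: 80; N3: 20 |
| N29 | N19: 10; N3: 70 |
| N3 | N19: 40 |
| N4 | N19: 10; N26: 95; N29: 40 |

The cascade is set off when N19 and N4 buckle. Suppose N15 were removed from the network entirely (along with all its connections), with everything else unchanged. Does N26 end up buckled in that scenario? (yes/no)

With N15 removed:
Round 1 — N19, N4 buckle (initial).
  N26: +95 → 95 ≥ 60
  N29: +30+40 → 70 < 90
Round 2 — N26 buckles.
  N24: +80 → 80 < 110
  N3: +20 → 20 < 30
No further bucklings.

yes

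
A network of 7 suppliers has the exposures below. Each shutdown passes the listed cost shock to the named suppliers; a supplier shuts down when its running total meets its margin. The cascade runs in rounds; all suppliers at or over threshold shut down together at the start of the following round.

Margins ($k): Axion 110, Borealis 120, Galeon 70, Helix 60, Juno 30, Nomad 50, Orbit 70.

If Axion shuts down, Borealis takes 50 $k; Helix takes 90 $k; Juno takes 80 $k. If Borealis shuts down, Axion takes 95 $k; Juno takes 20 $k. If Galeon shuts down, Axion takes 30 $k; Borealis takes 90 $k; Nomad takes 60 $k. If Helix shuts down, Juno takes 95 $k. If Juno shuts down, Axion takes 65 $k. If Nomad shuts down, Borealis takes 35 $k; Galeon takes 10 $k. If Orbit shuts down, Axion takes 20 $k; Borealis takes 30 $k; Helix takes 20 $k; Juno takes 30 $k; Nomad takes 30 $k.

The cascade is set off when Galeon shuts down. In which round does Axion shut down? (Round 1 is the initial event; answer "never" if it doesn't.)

4

Round 1 — Galeon shuts down (initial).
  Axion: +30 → 30 < 110
  Borealis: +90 → 90 < 120
  Nomad: +60 → 60 ≥ 50
Round 2 — Nomad shuts down.
  Borealis: +35 → 125 ≥ 120
Round 3 — Borealis shuts down.
  Axion: +95 → 125 ≥ 110
  Juno: +20 → 20 < 30
Round 4 — Axion shuts down.
  Helix: +90 → 90 ≥ 60
  Juno: +80 → 100 ≥ 30
Round 5 — Helix, Juno shut down.
No further shutdowns.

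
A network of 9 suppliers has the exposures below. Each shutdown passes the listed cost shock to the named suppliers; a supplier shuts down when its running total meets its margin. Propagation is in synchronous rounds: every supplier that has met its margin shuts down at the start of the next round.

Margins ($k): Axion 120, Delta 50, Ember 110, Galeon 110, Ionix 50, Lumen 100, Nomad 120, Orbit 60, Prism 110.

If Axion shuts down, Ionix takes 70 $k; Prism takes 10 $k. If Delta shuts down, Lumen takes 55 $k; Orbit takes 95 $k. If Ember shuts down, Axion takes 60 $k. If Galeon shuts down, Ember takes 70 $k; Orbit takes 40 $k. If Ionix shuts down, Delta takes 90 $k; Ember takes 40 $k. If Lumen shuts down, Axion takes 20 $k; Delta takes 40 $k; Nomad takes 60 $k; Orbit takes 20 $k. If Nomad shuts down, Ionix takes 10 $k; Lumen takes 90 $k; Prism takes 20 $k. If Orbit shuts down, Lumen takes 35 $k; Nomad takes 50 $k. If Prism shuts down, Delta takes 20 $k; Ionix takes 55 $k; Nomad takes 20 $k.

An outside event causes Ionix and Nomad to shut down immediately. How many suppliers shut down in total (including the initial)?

5

Round 1 — Ionix, Nomad shut down (initial).
  Delta: +90 → 90 ≥ 50
  Ember: +40 → 40 < 110
  Lumen: +90 → 90 < 100
  Prism: +20 → 20 < 110
Round 2 — Delta shuts down.
  Lumen: +55 → 145 ≥ 100
  Orbit: +95 → 95 ≥ 60
Round 3 — Lumen, Orbit shut down.
  Axion: +20 → 20 < 120
No further shutdowns.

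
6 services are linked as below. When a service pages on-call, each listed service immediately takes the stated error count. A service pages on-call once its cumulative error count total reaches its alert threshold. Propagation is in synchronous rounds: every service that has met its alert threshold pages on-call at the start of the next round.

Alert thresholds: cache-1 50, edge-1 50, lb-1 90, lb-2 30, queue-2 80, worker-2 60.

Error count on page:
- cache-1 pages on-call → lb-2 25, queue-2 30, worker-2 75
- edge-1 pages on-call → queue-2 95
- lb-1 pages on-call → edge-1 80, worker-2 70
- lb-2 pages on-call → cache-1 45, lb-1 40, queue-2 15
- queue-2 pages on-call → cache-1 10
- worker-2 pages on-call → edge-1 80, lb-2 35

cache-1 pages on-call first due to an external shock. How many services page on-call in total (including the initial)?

Round 1 — cache-1 pages on-call (initial).
  lb-2: +25 → 25 < 30
  queue-2: +30 → 30 < 80
  worker-2: +75 → 75 ≥ 60
Round 2 — worker-2 pages on-call.
  edge-1: +80 → 80 ≥ 50
  lb-2: +35 → 60 ≥ 30
Round 3 — edge-1, lb-2 page on-call.
  lb-1: +40 → 40 < 90
  queue-2: +95+15 → 140 ≥ 80
Round 4 — queue-2 pages on-call.
No further pages.

5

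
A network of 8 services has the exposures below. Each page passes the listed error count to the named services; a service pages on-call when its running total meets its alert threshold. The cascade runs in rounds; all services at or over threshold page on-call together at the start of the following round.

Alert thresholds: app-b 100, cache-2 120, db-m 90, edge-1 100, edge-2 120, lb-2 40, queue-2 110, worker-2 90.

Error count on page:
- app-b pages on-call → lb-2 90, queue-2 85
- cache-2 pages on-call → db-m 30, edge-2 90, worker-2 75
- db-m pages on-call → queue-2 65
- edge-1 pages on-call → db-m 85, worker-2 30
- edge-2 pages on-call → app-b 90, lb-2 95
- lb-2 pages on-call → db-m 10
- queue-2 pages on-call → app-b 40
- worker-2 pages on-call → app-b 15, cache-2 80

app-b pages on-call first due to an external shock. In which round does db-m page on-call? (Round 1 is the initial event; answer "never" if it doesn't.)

never

Round 1 — app-b pages on-call (initial).
  lb-2: +90 → 90 ≥ 40
  queue-2: +85 → 85 < 110
Round 2 — lb-2 pages on-call.
  db-m: +10 → 10 < 90
No further pages.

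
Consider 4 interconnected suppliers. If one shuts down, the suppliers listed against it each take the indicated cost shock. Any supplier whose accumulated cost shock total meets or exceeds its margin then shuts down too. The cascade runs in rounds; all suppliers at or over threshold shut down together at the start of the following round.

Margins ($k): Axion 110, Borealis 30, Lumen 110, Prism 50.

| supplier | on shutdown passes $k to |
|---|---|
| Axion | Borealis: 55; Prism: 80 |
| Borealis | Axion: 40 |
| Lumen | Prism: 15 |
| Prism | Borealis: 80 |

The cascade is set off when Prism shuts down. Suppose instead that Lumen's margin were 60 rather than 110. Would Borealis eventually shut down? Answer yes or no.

With Lumen's margin at 60:
Round 1 — Prism shuts down (initial).
  Borealis: +80 → 80 ≥ 30
Round 2 — Borealis shuts down.
  Axion: +40 → 40 < 110
No further shutdowns.

yes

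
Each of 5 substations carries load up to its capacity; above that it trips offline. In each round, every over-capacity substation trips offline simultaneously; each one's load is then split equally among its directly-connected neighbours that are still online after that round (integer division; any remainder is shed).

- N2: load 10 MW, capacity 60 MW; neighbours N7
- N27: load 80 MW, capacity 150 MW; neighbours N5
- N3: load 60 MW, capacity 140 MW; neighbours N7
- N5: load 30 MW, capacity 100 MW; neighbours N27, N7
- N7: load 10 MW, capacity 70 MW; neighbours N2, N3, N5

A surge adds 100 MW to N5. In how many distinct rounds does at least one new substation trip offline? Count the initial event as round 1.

Round 1 — N5 at 130 > 100. N5 trips offline.
  N5 sheds 130 MW to N27, N7: 65 each.
    N27: 80+65 = 145 ≤ 150
    N7: 10+65 = 75 > 70
Round 2 — N7 trips offline.
  N7 sheds 75 MW to N2, N3: 37 each (1 lost).
    N2: 10+37 = 47 ≤ 60
    N3: 60+37 = 97 ≤ 140
No further trips.

2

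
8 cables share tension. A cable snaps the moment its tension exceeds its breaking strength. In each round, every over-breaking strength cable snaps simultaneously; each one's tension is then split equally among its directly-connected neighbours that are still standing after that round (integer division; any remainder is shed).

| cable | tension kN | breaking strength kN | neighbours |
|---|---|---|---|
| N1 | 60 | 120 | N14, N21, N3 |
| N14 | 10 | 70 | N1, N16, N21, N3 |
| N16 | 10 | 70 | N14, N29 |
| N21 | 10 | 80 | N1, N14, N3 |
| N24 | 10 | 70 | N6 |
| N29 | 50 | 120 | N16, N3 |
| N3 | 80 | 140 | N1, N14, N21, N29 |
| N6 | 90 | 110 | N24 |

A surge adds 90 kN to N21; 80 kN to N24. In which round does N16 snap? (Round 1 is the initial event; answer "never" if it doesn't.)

Round 1 — N21 at 100 > 80; N24 at 90 > 70. N21, N24 snap.
  N21 sheds 100 kN to N1, N14, N3: 33 each (1 lost).
    N1: 60+33 = 93 ≤ 120
    N14: 10+33 = 43 ≤ 70
    N3: 80+33 = 113 ≤ 140
  N24 sheds 90 kN to N6: 90 each.
    N6: 90+90 = 180 > 110
Round 2 — N6 snaps.
  N6 sheds 180 kN: no online neighbours, lost.
No further breaks.

never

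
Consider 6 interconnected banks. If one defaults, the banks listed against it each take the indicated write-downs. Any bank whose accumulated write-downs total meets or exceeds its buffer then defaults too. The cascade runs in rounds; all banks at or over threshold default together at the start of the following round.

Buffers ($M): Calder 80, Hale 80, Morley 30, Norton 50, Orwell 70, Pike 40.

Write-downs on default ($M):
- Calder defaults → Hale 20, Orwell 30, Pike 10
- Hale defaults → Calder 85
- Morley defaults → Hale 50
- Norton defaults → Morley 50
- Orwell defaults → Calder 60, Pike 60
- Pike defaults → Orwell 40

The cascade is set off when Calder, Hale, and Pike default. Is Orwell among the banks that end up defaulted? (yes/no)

yes

Round 1 — Calder, Hale, Pike default (initial).
  Orwell: +30+40 → 70 ≥ 70
Round 2 — Orwell defaults.
No further defaults.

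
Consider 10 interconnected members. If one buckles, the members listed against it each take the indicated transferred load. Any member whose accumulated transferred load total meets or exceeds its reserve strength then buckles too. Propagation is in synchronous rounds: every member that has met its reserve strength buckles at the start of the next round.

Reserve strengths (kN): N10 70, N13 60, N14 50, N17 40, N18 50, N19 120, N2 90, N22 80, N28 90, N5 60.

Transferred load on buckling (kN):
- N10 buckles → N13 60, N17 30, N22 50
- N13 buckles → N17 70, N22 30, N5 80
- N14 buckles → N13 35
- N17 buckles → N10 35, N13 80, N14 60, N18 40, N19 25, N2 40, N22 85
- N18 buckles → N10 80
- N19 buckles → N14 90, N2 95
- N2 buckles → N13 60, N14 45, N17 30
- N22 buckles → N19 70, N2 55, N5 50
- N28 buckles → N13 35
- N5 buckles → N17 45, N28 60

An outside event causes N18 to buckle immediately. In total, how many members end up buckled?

Round 1 — N18 buckles (initial).
  N10: +80 → 80 ≥ 70
Round 2 — N10 buckles.
  N13: +60 → 60 ≥ 60
  N17: +30 → 30 < 40
  N22: +50 → 50 < 80
Round 3 — N13 buckles.
  N17: +70 → 100 ≥ 40
  N22: +30 → 80 ≥ 80
  N5: +80 → 80 ≥ 60
Round 4 — N17, N22, N5 buckle.
  N14: +60 → 60 ≥ 50
  N19: +25+70 → 95 < 120
  N2: +40+55 → 95 ≥ 90
  N28: +60 → 60 < 90
Round 5 — N14, N2 buckle.
No further bucklings.

8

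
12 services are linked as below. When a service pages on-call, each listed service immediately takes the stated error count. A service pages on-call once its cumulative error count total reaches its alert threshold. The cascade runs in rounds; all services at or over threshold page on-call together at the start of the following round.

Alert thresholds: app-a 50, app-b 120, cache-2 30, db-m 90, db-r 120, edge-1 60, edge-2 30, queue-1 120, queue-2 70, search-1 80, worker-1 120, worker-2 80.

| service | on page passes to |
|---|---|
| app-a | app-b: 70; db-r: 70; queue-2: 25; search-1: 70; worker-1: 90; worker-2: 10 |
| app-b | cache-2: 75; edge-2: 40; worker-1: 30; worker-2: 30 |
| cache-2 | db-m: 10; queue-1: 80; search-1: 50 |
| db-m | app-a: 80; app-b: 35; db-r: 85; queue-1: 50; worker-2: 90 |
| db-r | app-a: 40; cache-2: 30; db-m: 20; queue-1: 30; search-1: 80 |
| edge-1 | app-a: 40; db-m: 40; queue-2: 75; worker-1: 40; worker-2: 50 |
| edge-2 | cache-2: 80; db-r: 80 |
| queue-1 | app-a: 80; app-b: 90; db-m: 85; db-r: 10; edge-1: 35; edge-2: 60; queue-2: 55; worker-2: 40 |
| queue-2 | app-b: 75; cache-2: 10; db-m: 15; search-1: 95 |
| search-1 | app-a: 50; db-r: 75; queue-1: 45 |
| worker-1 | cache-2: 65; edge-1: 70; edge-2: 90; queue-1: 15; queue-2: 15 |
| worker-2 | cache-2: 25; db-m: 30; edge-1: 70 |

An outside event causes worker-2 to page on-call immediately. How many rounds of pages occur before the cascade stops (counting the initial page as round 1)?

6

Round 1 — worker-2 pages on-call (initial).
  cache-2: +25 → 25 < 30
  db-m: +30 → 30 < 90
  edge-1: +70 → 70 ≥ 60
Round 2 — edge-1 pages on-call.
  app-a: +40 → 40 < 50
  db-m: +40 → 70 < 90
  queue-2: +75 → 75 ≥ 70
  worker-1: +40 → 40 < 120
Round 3 — queue-2 pages on-call.
  app-b: +75 → 75 < 120
  cache-2: +10 → 35 ≥ 30
  db-m: +15 → 85 < 90
  search-1: +95 → 95 ≥ 80
Round 4 — cache-2, search-1 page on-call.
  app-a: +50 → 90 ≥ 50
  db-m: +10 → 95 ≥ 90
  db-r: +75 → 75 < 120
  queue-1: +80+45 → 125 ≥ 120
Round 5 — app-a, db-m, queue-1 page on-call.
  app-b: +70+35+90 → 270 ≥ 120
  db-r: +70+85+10 → 240 ≥ 120
  edge-2: +60 → 60 ≥ 30
  worker-1: +90 → 130 ≥ 120
Round 6 — app-b, db-r, edge-2, worker-1 page on-call.
No further pages.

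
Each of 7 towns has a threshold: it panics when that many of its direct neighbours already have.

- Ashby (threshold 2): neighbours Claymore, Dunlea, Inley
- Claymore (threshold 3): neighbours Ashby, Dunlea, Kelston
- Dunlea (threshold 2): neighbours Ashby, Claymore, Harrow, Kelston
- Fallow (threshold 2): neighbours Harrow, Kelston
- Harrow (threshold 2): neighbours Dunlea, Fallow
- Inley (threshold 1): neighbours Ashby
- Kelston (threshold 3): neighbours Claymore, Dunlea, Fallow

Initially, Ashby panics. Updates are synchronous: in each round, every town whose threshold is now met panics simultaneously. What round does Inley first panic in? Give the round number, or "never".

2

Round 1 — Ashby panics (initial).
Round 2 — checking thresholds:
  Claymore: 1 of 3 neighbours < 3, holds.
  Dunlea: 1 of 4 neighbours < 2, holds.
  Inley: 1 of 1 neighbours ≥ 1, panics.
Round 3 — no new panics; cascade stops.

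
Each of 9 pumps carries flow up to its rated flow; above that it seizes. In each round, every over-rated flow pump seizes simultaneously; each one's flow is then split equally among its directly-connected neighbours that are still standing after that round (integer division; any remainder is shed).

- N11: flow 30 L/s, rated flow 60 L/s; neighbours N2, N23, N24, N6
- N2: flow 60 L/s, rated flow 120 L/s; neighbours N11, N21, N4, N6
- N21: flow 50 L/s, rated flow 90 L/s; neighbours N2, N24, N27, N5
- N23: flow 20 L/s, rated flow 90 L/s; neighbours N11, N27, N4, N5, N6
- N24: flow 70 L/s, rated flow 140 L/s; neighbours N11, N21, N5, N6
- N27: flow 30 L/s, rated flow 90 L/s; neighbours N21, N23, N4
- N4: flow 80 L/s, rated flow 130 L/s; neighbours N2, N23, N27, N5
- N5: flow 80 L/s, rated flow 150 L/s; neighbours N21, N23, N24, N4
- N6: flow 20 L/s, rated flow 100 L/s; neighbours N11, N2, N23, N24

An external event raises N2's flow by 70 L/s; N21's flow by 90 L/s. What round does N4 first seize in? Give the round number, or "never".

Round 1 — N2 at 130 > 120; N21 at 140 > 90. N2, N21 seize.
  N2 sheds 130 L/s to N11, N4, N6: 43 each (1 lost).
    N11: 30+43 = 73 > 60
    N4: 80+43 = 123 ≤ 130
    N6: 20+43 = 63 ≤ 100
  N21 sheds 140 L/s to N24, N27, N5: 46 each (2 lost).
    N24: 70+46 = 116 ≤ 140
    N27: 30+46 = 76 ≤ 90
    N5: 80+46 = 126 ≤ 150
Round 2 — N11 seizes.
  N11 sheds 73 L/s to N23, N24, N6: 24 each (1 lost).
    N23: 20+24 = 44 ≤ 90
    N24: 116+24 = 140 ≤ 140
    N6: 63+24 = 87 ≤ 100
No further seizures.

never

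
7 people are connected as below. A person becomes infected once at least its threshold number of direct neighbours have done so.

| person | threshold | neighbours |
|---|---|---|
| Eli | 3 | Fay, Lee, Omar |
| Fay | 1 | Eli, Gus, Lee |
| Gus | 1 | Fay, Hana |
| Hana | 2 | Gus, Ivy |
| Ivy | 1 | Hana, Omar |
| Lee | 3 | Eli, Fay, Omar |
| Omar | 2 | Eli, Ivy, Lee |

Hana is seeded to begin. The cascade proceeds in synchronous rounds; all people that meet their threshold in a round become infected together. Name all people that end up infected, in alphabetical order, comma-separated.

Round 1 — Hana becomes infected (initial).
Round 2 — checking thresholds:
  Gus: 1 of 2 neighbours ≥ 1, becomes infected.
  Ivy: 1 of 2 neighbours ≥ 1, becomes infected.
Round 3 — checking thresholds:
  Fay: 1 of 3 neighbours ≥ 1, becomes infected.
  Omar: 1 of 3 neighbours < 2, holds.
Round 4 — no new infections; cascade stops.

Fay, Gus, Hana, Ivy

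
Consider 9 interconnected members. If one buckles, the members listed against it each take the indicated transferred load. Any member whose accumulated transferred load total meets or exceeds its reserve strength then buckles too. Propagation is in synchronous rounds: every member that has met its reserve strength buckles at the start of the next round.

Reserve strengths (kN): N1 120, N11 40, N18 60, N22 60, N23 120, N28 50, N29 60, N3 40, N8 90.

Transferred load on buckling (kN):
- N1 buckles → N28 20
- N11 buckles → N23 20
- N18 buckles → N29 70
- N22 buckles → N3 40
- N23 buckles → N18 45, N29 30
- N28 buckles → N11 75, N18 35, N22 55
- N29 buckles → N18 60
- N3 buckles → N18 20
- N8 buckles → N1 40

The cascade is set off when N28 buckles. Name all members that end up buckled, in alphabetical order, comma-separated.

Round 1 — N28 buckles (initial).
  N11: +75 → 75 ≥ 40
  N18: +35 → 35 < 60
  N22: +55 → 55 < 60
Round 2 — N11 buckles.
  N23: +20 → 20 < 120
No further bucklings.

N11, N28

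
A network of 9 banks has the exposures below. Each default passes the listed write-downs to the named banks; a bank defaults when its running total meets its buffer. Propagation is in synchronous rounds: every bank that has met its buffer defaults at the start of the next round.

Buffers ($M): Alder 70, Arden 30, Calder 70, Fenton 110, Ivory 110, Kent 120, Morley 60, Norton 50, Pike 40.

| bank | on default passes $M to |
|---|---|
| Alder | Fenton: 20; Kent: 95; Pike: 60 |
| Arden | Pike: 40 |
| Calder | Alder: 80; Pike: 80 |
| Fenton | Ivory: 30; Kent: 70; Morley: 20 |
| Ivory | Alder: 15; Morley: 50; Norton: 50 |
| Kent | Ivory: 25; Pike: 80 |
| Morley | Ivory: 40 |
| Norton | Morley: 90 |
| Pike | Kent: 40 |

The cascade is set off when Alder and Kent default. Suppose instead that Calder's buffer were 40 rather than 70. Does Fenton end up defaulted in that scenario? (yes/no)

no

With Calder's buffer at 40:
Round 1 — Alder, Kent default (initial).
  Fenton: +20 → 20 < 110
  Ivory: +25 → 25 < 110
  Pike: +60+80 → 140 ≥ 40
Round 2 — Pike defaults.
No further defaults.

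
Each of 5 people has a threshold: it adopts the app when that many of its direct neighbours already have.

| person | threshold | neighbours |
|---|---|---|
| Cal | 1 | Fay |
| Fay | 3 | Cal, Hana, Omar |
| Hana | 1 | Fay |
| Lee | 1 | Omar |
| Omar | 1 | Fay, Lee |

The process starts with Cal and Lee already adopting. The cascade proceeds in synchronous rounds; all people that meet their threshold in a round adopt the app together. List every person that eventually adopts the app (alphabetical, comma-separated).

Cal, Lee, Omar

Round 1 — Cal, Lee adopt the app (initial).
Round 2 — checking thresholds:
  Fay: 1 of 3 neighbours < 3, not yet.
  Omar: 1 of 2 neighbours ≥ 1, adopts the app.
Round 3 — no new adoptions; cascade stops.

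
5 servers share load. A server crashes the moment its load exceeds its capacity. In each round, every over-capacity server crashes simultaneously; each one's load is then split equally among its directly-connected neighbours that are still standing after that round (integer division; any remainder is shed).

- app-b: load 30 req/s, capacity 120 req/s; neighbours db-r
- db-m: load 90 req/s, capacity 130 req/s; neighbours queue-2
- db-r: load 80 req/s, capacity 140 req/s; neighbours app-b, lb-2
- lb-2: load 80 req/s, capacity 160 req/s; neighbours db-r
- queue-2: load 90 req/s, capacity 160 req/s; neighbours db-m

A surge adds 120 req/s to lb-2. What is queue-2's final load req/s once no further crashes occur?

90

Round 1 — lb-2 at 200 > 160. lb-2 crashes.
  lb-2 sheds 200 req/s to db-r: 200 each.
    db-r: 80+200 = 280 > 140
Round 2 — db-r crashes.
  db-r sheds 280 req/s to app-b: 280 each.
    app-b: 30+280 = 310 > 120
Round 3 — app-b crashes.
  app-b sheds 310 req/s: no online neighbours, lost.
No further crashes.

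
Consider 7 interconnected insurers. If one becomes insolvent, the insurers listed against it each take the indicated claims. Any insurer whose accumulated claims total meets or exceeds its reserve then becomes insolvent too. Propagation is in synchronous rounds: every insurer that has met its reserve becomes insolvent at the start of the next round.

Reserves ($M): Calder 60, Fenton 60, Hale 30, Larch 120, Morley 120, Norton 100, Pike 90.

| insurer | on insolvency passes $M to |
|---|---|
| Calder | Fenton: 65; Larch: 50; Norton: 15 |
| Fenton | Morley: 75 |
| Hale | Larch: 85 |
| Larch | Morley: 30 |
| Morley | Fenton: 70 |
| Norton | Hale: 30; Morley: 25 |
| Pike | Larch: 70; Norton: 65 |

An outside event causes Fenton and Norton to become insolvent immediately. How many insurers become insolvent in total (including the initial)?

Round 1 — Fenton, Norton become insolvent (initial).
  Hale: +30 → 30 ≥ 30
  Morley: +75+25 → 100 < 120
Round 2 — Hale becomes insolvent.
  Larch: +85 → 85 < 120
No further insolvencies.

3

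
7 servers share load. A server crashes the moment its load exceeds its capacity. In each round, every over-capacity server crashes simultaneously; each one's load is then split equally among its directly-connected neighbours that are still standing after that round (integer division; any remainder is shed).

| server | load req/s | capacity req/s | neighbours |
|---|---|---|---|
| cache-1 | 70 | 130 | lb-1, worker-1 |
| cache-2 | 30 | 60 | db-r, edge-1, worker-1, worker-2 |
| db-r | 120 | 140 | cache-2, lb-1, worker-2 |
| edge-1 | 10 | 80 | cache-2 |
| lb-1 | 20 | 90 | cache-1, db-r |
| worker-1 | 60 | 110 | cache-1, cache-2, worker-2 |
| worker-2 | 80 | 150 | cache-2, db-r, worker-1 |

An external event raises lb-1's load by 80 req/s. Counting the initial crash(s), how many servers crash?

Round 1 — lb-1 at 100 > 90. lb-1 crashes.
  lb-1 sheds 100 req/s to cache-1, db-r: 50 each.
    cache-1: 70+50 = 120 ≤ 130
    db-r: 120+50 = 170 > 140
Round 2 — db-r crashes.
  db-r sheds 170 req/s to cache-2, worker-2: 85 each.
    cache-2: 30+85 = 115 > 60
    worker-2: 80+85 = 165 > 150
Round 3 — cache-2, worker-2 crash.
  cache-2 sheds 115 req/s to edge-1, worker-1: 57 each (1 lost).
    edge-1: 10+57 = 67 ≤ 80
    worker-1: 60+57 = 117 > 110
  worker-2 sheds 165 req/s to worker-1: 165 each.
    worker-1: 117+165 = 282 > 110
Round 4 — worker-1 crashes.
  worker-1 sheds 282 req/s to cache-1: 282 each.
    cache-1: 120+282 = 402 > 130
Round 5 — cache-1 crashes.
  cache-1 sheds 402 req/s: no online neighbours, lost.
No further crashes.

6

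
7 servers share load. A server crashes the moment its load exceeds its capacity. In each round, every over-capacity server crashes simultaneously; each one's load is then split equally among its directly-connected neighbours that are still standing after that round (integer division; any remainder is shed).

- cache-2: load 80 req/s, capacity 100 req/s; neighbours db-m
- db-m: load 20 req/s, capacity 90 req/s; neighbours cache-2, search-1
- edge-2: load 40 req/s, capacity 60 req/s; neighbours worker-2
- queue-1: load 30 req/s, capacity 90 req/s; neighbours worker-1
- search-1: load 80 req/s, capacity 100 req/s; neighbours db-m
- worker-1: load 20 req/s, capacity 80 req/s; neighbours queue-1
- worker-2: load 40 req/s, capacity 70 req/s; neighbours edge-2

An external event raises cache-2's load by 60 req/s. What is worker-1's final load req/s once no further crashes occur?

Round 1 — cache-2 at 140 > 100. cache-2 crashes.
  cache-2 sheds 140 req/s to db-m: 140 each.
    db-m: 20+140 = 160 > 90
Round 2 — db-m crashes.
  db-m sheds 160 req/s to search-1: 160 each.
    search-1: 80+160 = 240 > 100
Round 3 — search-1 crashes.
  search-1 sheds 240 req/s: no online neighbours, lost.
No further crashes.

20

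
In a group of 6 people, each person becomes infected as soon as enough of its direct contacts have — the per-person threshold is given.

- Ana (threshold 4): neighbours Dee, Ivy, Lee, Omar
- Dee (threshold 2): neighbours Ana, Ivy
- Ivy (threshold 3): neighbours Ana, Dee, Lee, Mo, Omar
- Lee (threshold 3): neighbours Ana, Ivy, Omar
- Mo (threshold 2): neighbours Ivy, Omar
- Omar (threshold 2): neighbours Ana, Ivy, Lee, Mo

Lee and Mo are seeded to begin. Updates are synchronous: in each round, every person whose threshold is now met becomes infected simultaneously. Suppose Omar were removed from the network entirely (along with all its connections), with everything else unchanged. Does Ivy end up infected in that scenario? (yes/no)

With Omar removed:
Round 1 — Lee, Mo become infected (initial).
Round 2 — no new infections; cascade stops.

no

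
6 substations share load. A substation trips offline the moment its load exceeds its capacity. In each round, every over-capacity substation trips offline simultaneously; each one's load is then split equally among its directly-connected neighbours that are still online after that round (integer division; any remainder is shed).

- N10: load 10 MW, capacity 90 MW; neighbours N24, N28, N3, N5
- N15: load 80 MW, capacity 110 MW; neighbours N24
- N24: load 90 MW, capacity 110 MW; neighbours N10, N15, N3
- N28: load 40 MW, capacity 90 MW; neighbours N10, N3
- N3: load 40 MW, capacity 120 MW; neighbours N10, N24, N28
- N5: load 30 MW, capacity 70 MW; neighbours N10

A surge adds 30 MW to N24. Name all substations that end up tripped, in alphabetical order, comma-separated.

N15, N24

Round 1 — N24 at 120 > 110. N24 trips offline.
  N24 sheds 120 MW to N10, N15, N3: 40 each.
    N10: 10+40 = 50 ≤ 90
    N15: 80+40 = 120 > 110
    N3: 40+40 = 80 ≤ 120
Round 2 — N15 trips offline.
  N15 sheds 120 MW: no online neighbours, lost.
No further trips.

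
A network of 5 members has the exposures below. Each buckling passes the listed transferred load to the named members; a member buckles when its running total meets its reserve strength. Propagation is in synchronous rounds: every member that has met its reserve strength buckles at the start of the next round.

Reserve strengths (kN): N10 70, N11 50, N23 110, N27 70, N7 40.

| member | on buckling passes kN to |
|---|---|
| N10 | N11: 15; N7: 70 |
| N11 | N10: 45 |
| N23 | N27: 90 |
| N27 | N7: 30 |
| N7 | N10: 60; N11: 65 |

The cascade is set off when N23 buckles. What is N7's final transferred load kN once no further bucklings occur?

30

Round 1 — N23 buckles (initial).
  N27: +90 → 90 ≥ 70
Round 2 — N27 buckles.
  N7: +30 → 30 < 40
No further bucklings.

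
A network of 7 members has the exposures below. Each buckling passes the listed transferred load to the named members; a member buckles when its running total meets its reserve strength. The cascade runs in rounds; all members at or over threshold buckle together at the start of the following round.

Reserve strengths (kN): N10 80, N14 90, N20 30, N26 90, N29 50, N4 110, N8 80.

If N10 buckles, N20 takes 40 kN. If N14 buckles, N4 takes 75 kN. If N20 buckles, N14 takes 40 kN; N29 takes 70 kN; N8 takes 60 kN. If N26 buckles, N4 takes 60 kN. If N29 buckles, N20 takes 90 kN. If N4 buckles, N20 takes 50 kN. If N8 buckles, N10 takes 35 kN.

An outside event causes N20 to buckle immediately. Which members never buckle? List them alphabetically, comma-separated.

N10, N14, N26, N4, N8

Round 1 — N20 buckles (initial).
  N14: +40 → 40 < 90
  N29: +70 → 70 ≥ 50
  N8: +60 → 60 < 80
Round 2 — N29 buckles.
No further bucklings.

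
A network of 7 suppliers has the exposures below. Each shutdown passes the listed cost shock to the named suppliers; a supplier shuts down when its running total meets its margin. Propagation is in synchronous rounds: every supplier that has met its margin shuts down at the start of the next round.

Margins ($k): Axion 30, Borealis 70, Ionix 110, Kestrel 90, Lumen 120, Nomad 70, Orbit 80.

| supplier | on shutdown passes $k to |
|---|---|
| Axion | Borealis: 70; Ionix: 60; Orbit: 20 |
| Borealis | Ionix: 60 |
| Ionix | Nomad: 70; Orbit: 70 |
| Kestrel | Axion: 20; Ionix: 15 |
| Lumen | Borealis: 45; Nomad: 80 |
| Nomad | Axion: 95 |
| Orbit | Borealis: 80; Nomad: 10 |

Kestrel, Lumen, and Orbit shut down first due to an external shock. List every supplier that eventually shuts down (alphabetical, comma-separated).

Axion, Borealis, Ionix, Kestrel, Lumen, Nomad, Orbit

Round 1 — Kestrel, Lumen, Orbit shut down (initial).
  Axion: +20 → 20 < 30
  Borealis: +45+80 → 125 ≥ 70
  Ionix: +15 → 15 < 110
  Nomad: +80+10 → 90 ≥ 70
Round 2 — Borealis, Nomad shut down.
  Axion: +95 → 115 ≥ 30
  Ionix: +60 → 75 < 110
Round 3 — Axion shuts down.
  Ionix: +60 → 135 ≥ 110
Round 4 — Ionix shuts down.
No further shutdowns.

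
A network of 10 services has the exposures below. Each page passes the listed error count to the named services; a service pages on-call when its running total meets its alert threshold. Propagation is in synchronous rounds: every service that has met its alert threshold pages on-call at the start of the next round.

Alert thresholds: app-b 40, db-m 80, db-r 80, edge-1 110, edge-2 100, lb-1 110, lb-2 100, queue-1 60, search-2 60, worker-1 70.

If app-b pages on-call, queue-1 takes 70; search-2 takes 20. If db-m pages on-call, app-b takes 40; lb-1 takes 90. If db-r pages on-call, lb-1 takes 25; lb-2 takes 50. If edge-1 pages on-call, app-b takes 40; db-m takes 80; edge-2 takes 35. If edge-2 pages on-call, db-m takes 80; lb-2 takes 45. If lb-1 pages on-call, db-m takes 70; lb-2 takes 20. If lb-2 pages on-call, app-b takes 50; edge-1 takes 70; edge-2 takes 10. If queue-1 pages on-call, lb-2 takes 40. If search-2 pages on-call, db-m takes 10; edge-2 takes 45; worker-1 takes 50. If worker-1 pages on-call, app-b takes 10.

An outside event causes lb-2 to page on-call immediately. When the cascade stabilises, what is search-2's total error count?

20

Round 1 — lb-2 pages on-call (initial).
  app-b: +50 → 50 ≥ 40
  edge-1: +70 → 70 < 110
  edge-2: +10 → 10 < 100
Round 2 — app-b pages on-call.
  queue-1: +70 → 70 ≥ 60
  search-2: +20 → 20 < 60
Round 3 — queue-1 pages on-call.
No further pages.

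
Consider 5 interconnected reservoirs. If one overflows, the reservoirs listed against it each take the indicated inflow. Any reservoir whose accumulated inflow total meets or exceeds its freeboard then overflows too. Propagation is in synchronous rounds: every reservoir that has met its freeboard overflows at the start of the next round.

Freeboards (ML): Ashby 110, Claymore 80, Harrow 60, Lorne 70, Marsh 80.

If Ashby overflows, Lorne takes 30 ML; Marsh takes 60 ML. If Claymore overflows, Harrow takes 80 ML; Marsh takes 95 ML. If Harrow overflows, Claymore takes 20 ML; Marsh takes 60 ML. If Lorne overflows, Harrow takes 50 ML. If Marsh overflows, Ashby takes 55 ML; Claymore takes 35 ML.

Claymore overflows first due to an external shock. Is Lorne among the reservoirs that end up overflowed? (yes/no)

no

Round 1 — Claymore overflows (initial).
  Harrow: +80 → 80 ≥ 60
  Marsh: +95 → 95 ≥ 80
Round 2 — Harrow, Marsh overflow.
  Ashby: +55 → 55 < 110
No further overflows.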